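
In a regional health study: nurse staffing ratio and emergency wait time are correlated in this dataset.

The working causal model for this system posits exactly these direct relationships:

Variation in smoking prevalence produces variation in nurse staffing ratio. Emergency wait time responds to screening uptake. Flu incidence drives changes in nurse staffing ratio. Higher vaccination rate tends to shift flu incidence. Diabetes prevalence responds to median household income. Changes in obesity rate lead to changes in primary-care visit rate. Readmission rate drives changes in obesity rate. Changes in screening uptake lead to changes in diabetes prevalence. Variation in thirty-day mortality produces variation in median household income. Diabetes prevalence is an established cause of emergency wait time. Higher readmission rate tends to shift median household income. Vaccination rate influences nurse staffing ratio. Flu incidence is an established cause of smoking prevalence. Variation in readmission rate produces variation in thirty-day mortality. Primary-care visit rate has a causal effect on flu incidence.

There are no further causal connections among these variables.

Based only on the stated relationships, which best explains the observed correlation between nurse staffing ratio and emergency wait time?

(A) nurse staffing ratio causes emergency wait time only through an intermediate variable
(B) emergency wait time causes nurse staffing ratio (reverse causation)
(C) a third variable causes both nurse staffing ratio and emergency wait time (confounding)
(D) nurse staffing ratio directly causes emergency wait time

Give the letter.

Readmission rate causes nurse staffing ratio (readmission rate → obesity rate → primary-care visit rate → flu incidence → nurse staffing ratio) and emergency wait time (readmission rate → median household income → diabetes prevalence → emergency wait time) — a common cause creating the correlation.
There is no stated path from nurse staffing ratio to emergency wait time or from emergency wait time to nurse staffing ratio, so neither direct nor reverse causation applies.

C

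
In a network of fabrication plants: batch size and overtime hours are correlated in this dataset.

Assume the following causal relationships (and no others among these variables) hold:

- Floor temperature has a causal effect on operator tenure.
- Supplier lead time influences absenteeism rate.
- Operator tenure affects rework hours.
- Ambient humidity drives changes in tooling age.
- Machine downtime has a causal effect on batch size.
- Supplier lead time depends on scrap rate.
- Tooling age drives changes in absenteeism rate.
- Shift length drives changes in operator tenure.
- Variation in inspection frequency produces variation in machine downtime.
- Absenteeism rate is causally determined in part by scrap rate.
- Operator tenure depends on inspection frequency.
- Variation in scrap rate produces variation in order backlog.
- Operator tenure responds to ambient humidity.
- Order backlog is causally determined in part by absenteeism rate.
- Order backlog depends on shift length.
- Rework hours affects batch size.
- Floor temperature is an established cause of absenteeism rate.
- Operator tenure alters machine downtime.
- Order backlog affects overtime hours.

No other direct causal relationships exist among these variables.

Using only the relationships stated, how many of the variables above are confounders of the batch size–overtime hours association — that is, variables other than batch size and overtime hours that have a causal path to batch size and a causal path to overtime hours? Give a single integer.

3

The common causes are: ambient humidity (to batch size via ambient humidity → operator tenure → rework hours → batch size; to overtime hours via ambient humidity → tooling age → absenteeism rate → order backlog → overtime hours); floor temperature (to batch size via floor temperature → operator tenure → rework hours → batch size; to overtime hours via floor temperature → absenteeism rate → order backlog → overtime hours); shift length (to batch size via shift length → operator tenure → rework hours → batch size; to overtime hours via shift length → order backlog → overtime hours).
Every other variable lacks a causal path to at least one of batch size and overtime hours.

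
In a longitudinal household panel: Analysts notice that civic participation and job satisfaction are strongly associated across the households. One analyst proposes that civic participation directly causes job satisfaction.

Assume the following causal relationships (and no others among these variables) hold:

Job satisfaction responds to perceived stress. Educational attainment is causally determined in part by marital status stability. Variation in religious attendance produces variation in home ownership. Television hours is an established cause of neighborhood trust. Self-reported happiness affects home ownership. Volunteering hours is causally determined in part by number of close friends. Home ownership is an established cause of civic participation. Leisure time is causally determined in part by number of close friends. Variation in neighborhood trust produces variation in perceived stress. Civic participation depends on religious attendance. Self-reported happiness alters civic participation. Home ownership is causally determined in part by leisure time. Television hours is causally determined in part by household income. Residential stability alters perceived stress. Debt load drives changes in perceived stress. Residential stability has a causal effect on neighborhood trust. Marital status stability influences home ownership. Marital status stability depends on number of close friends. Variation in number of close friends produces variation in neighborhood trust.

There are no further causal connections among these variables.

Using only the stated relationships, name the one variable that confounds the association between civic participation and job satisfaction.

Number of close friends has a causal path to civic participation (number of close friends → leisure time → home ownership → civic participation) and a separate causal path to job satisfaction (number of close friends → neighborhood trust → perceived stress → job satisfaction), so it is a common cause of both.
No stated relationship gives civic participation a causal route to job satisfaction, so the correlation is explained by the shared upstream cause rather than a direct effect.

number of close friends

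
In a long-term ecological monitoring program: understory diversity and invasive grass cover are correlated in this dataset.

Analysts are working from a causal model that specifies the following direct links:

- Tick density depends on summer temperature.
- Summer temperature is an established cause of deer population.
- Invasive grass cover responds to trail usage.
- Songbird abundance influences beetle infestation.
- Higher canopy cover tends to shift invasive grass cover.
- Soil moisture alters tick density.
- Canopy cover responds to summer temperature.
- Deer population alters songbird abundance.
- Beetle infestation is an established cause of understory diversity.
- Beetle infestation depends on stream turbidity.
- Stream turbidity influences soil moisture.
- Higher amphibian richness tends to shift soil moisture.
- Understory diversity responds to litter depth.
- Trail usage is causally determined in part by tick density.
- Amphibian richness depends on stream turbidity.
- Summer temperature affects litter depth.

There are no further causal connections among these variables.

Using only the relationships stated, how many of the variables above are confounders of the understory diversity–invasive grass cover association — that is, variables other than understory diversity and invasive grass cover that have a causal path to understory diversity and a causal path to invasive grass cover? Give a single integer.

2

The common causes are: stream turbidity (to understory diversity via stream turbidity → beetle infestation → understory diversity; to invasive grass cover via stream turbidity → soil moisture → tick density → trail usage → invasive grass cover); summer temperature (to understory diversity via summer temperature → litter depth → understory diversity; to invasive grass cover via summer temperature → canopy cover → invasive grass cover).
Every other variable lacks a causal path to at least one of understory diversity and invasive grass cover.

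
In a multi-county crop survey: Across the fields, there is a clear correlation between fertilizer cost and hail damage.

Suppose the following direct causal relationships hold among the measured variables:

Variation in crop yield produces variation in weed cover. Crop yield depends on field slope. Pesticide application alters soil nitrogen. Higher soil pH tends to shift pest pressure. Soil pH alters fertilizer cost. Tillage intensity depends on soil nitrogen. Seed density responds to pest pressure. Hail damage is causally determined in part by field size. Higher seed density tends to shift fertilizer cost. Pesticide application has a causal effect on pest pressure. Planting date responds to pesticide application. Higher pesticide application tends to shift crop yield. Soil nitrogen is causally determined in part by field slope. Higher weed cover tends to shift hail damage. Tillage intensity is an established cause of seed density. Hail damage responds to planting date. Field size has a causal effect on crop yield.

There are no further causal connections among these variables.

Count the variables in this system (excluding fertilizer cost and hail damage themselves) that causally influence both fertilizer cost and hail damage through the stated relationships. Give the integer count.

2

The common causes are: field slope (to fertilizer cost via field slope → soil nitrogen → tillage intensity → seed density → fertilizer cost; to hail damage via field slope → crop yield → weed cover → hail damage); pesticide application (to fertilizer cost via pesticide application → pest pressure → seed density → fertilizer cost; to hail damage via pesticide application → planting date → hail damage).
Every other variable lacks a causal path to at least one of fertilizer cost and hail damage.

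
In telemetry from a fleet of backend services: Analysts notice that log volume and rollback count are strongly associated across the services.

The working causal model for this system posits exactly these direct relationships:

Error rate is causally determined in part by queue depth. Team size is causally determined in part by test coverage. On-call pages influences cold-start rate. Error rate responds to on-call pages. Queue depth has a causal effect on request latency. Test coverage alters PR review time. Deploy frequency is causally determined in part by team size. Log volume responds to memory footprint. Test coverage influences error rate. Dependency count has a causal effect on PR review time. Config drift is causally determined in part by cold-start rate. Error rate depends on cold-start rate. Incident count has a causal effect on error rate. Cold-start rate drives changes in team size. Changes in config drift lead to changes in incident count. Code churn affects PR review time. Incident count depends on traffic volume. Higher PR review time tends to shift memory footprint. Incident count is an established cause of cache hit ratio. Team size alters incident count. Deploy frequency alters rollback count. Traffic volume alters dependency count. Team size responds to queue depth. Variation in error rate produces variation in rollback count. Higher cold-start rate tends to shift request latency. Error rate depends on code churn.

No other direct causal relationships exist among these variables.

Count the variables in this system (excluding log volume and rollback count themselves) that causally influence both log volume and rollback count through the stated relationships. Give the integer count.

3

The common causes are: code churn (to log volume via code churn → PR review time → memory footprint → log volume; to rollback count via code churn → error rate → rollback count); test coverage (to log volume via test coverage → PR review time → memory footprint → log volume; to rollback count via test coverage → error rate → rollback count); traffic volume (to log volume via traffic volume → dependency count → PR review time → memory footprint → log volume; to rollback count via traffic volume → incident count → error rate → rollback count).
Every other variable lacks a causal path to at least one of log volume and rollback count.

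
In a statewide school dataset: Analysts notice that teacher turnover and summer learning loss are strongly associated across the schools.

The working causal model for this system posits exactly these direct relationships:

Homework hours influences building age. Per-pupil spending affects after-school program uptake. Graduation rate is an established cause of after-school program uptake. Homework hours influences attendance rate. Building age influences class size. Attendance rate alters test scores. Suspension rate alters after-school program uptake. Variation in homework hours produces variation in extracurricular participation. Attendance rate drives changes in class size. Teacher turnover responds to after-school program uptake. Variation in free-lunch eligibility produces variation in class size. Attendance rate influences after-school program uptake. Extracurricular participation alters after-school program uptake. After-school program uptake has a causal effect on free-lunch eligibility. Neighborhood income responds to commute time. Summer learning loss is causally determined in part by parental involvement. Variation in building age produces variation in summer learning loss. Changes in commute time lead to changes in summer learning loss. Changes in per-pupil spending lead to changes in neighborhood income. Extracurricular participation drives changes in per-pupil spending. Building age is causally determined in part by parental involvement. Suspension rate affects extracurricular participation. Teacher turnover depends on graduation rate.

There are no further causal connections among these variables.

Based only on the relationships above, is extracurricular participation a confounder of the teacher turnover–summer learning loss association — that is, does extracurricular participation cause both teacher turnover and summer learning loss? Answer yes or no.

Extracurricular participation has no stated causal path to summer learning loss. A confounder must cause both variables, so extracurricular participation does not qualify.

no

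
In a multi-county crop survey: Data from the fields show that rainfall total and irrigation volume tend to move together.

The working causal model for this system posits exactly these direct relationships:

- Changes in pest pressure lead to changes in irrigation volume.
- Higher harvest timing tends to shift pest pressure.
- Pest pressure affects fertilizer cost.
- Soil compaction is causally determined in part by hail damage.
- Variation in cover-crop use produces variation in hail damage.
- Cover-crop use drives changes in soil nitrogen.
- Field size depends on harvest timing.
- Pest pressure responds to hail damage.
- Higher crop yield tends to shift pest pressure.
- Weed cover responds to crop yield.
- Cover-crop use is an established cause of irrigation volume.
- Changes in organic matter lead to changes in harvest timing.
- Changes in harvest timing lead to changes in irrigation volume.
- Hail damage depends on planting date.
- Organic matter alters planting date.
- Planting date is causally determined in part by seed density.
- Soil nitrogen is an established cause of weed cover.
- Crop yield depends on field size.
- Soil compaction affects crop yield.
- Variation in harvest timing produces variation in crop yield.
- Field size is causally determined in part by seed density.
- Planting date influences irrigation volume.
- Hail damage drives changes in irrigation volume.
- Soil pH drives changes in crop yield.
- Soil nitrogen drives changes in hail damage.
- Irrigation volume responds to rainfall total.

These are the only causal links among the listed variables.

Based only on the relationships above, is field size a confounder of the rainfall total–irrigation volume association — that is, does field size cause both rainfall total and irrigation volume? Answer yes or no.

Field size has no stated causal path to rainfall total. A confounder must cause both variables, so field size does not qualify.

no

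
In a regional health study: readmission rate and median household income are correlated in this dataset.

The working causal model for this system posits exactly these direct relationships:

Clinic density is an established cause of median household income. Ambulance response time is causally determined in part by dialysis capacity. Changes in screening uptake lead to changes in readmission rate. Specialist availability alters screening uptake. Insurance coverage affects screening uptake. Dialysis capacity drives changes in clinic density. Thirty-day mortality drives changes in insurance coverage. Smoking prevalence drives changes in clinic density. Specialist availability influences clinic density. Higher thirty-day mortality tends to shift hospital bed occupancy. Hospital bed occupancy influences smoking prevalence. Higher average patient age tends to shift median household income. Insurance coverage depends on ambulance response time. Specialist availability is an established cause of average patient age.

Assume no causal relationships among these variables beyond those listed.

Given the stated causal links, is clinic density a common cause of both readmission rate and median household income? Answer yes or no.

Clinic density has no stated causal path to readmission rate. A confounder must cause both variables, so clinic density does not qualify.

no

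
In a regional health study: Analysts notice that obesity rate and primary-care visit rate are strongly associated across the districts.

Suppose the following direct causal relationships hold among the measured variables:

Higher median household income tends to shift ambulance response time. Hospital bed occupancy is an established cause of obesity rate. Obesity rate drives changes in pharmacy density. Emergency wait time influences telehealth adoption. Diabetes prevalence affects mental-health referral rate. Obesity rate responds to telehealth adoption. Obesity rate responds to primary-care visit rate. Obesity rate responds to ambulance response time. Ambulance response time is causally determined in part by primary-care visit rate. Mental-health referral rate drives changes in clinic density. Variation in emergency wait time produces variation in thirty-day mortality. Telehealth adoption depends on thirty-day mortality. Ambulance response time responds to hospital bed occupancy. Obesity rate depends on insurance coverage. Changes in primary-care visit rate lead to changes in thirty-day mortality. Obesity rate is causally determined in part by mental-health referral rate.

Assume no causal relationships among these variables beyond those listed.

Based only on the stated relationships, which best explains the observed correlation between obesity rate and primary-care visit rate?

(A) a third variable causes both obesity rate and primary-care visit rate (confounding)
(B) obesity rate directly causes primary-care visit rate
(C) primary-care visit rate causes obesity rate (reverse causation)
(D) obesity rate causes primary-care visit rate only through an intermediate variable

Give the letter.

C

The stated link runs primary-care visit rate → obesity rate; obesity rate has no causal path to primary-care visit rate. No variable causes both, so confounding is ruled out. The correlation reflects reverse causation.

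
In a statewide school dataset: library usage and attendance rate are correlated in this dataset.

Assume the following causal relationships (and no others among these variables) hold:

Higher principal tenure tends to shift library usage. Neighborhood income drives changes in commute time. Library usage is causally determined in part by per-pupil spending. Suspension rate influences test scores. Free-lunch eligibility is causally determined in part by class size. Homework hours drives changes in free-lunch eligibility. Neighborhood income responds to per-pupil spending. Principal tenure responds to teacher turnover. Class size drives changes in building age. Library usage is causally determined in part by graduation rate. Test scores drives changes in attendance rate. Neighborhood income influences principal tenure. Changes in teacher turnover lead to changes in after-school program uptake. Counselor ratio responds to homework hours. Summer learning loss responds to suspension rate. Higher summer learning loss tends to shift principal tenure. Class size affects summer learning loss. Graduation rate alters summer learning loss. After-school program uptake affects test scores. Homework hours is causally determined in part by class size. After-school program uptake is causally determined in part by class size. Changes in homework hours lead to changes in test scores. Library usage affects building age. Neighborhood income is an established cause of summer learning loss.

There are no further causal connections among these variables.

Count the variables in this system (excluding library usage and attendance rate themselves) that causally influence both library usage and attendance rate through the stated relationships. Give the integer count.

3

The common causes are: class size (to library usage via class size → summer learning loss → principal tenure → library usage; to attendance rate via class size → after-school program uptake → test scores → attendance rate); suspension rate (to library usage via suspension rate → summer learning loss → principal tenure → library usage; to attendance rate via suspension rate → test scores → attendance rate); teacher turnover (to library usage via teacher turnover → principal tenure → library usage; to attendance rate via teacher turnover → after-school program uptake → test scores → attendance rate).
Every other variable lacks a causal path to at least one of library usage and attendance rate.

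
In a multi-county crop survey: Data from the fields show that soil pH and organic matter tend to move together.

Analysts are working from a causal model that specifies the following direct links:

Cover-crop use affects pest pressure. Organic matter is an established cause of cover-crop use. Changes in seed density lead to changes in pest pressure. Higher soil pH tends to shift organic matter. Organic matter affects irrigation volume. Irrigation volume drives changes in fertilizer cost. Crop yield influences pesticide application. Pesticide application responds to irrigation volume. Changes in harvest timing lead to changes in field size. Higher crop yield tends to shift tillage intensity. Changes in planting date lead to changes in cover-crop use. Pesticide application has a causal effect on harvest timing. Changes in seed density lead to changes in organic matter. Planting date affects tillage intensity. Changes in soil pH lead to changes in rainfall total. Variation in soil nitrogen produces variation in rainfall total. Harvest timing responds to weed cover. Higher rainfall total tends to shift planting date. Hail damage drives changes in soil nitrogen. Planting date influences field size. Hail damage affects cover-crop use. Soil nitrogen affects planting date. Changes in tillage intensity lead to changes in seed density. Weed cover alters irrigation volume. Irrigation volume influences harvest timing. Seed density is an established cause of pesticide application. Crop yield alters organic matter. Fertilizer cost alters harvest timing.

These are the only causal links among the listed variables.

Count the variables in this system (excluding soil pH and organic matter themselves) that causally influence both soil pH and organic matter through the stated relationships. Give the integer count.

0

No listed variable has a causal path to both soil pH and organic matter, so there are no common causes.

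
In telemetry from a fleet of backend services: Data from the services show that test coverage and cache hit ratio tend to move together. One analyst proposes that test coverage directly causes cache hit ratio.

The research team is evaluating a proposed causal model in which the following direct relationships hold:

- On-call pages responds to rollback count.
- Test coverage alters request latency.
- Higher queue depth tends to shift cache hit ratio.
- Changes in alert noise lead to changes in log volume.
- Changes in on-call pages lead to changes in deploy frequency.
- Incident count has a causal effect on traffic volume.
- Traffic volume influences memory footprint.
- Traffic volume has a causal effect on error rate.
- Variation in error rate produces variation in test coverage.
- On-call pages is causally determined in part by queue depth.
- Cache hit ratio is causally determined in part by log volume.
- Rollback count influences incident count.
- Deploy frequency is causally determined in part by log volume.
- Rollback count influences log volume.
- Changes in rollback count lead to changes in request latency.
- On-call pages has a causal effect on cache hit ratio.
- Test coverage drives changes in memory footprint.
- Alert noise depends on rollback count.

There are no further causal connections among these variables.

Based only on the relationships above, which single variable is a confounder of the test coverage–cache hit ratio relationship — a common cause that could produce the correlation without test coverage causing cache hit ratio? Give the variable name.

Rollback count has a causal path to test coverage (rollback count → incident count → traffic volume → error rate → test coverage) and a separate causal path to cache hit ratio (rollback count → on-call pages → cache hit ratio), so it is a common cause of both.
No stated relationship gives test coverage a causal route to cache hit ratio, so the correlation is explained by the shared upstream cause rather than a direct effect.

rollback count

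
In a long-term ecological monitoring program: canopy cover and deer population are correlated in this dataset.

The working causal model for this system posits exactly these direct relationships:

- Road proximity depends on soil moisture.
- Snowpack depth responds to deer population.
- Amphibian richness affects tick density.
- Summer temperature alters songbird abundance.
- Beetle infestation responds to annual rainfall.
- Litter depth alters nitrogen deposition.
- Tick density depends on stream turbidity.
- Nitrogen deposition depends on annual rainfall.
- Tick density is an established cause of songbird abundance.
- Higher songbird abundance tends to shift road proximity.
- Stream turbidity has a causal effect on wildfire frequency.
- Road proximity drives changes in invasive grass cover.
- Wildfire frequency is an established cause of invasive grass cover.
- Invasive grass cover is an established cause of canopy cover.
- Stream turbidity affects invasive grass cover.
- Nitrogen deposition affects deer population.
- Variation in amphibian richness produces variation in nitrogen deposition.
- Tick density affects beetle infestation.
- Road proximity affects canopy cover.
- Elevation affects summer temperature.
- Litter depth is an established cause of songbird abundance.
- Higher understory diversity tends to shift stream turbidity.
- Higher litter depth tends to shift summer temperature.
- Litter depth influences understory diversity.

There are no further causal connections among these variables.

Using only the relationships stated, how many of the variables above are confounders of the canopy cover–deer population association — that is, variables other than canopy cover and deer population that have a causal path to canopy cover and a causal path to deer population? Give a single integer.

2

The common causes are: amphibian richness (to canopy cover via amphibian richness → tick density → songbird abundance → road proximity → canopy cover; to deer population via amphibian richness → nitrogen deposition → deer population); litter depth (to canopy cover via litter depth → songbird abundance → road proximity → canopy cover; to deer population via litter depth → nitrogen deposition → deer population).
Every other variable lacks a causal path to at least one of canopy cover and deer population.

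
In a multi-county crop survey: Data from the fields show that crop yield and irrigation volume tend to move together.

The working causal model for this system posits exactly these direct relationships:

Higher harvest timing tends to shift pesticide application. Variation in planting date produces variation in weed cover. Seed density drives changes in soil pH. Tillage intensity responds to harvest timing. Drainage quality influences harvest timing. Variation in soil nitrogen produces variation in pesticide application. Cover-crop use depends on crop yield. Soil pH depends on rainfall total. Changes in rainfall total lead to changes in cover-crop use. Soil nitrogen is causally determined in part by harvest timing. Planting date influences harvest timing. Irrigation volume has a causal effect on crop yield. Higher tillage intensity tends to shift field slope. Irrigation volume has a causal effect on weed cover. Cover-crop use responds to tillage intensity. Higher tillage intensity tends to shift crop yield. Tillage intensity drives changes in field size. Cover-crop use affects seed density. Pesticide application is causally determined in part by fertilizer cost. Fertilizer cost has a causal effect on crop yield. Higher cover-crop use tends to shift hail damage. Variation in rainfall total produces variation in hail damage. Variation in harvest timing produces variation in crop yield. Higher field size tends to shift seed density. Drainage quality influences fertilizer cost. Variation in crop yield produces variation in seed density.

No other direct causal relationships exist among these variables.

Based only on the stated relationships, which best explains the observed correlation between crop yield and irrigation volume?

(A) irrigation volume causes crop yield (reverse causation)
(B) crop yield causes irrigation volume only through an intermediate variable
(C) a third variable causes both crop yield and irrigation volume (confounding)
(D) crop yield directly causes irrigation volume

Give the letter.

A

The stated link runs irrigation volume → crop yield; crop yield has no causal path to irrigation volume. No variable causes both, so confounding is ruled out. The correlation reflects reverse causation.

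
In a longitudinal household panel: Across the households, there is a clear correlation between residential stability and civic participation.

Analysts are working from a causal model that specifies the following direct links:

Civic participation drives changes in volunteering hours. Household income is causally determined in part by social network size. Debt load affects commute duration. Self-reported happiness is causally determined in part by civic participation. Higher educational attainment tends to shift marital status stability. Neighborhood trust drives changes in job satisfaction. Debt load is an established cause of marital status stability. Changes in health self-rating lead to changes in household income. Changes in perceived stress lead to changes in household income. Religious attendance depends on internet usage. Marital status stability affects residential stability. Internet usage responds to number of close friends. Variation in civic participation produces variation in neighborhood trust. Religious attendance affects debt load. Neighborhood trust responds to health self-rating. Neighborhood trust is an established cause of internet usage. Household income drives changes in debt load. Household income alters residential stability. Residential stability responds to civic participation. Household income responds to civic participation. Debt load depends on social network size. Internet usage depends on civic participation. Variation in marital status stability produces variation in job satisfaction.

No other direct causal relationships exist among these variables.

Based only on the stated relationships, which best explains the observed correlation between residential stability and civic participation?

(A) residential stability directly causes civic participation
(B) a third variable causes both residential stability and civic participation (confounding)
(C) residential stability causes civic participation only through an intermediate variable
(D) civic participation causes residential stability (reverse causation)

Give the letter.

The stated link runs civic participation → residential stability; residential stability has no causal path to civic participation. No variable causes both, so confounding is ruled out. The correlation reflects reverse causation.

D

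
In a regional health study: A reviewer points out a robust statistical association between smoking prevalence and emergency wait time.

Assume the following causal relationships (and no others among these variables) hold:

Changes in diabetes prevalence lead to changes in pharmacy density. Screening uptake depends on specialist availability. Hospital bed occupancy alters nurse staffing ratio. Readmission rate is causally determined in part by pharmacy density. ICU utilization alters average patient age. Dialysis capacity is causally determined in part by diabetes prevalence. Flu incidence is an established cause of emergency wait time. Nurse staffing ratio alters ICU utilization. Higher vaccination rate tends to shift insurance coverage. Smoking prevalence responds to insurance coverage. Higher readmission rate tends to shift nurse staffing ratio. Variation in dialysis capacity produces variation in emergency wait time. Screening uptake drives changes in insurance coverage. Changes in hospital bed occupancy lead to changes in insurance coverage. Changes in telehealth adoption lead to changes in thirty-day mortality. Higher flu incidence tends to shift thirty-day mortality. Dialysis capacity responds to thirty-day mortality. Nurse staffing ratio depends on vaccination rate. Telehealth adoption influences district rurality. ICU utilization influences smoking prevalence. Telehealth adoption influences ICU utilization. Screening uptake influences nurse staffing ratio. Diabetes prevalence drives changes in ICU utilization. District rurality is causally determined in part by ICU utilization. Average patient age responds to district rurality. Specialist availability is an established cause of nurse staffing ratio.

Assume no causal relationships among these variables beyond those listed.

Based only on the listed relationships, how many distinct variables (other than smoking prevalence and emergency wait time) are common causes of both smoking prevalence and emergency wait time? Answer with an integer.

The common causes are: diabetes prevalence (to smoking prevalence via diabetes prevalence → ICU utilization → smoking prevalence; to emergency wait time via diabetes prevalence → dialysis capacity → emergency wait time); telehealth adoption (to smoking prevalence via telehealth adoption → ICU utilization → smoking prevalence; to emergency wait time via telehealth adoption → thirty-day mortality → dialysis capacity → emergency wait time).
Every other variable lacks a causal path to at least one of smoking prevalence and emergency wait time.

2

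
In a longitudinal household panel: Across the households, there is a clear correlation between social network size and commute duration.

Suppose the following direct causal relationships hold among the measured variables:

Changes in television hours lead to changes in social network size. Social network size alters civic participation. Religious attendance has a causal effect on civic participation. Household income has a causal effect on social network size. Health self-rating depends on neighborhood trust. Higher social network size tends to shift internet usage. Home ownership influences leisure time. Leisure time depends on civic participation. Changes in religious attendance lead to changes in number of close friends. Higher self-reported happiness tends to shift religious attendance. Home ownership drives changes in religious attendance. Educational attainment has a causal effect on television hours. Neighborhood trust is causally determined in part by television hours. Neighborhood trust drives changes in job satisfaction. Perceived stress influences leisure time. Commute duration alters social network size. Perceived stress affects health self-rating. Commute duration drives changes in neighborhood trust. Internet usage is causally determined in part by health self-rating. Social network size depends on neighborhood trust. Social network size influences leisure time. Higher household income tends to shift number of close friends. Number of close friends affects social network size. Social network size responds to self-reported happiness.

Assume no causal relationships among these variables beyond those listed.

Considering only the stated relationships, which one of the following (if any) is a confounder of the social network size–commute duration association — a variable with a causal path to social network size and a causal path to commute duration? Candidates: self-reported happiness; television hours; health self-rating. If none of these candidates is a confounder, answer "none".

none

None of the listed candidates has causal paths to both social network size and commute duration in the stated relationships, so none is a common cause.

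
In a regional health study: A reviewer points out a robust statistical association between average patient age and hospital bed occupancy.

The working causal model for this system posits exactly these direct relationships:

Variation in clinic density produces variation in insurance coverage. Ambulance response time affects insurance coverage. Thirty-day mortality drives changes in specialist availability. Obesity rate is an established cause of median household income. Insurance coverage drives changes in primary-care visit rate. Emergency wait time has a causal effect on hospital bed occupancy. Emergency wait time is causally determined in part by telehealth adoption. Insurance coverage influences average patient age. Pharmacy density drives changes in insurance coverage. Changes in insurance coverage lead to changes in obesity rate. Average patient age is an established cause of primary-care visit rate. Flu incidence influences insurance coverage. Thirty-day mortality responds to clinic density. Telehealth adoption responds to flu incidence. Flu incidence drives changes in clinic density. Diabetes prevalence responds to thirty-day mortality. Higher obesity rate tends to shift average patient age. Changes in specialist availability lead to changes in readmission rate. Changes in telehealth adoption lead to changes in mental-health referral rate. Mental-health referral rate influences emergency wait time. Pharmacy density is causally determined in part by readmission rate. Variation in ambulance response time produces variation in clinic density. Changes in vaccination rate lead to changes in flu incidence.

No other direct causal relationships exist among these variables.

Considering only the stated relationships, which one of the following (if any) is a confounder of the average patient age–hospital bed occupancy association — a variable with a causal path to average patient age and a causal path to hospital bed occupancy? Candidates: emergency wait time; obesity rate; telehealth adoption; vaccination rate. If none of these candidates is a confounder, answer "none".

Vaccination rate causes average patient age (vaccination rate → flu incidence → insurance coverage → average patient age) and also causes hospital bed occupancy (vaccination rate → flu incidence → telehealth adoption → emergency wait time → hospital bed occupancy); it is a common cause of both.
Each of the other candidates lacks a causal path to at least one of average patient age and hospital bed occupancy, so they do not confound the relationship.

vaccination rate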